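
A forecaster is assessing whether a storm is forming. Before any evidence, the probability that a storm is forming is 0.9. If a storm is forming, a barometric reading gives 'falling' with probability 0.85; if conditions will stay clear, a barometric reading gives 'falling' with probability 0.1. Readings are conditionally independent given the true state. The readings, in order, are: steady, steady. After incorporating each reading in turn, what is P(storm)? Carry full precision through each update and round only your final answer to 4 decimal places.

0.2000

Apply Bayes' rule sequentially, carrying P(storm) forward.
After 'steady': P(storm) = 0.15·0.9000 / (0.15·0.9000 + 0.9·0.1000) ≈ 0.6000
After 'steady': P(storm) = 0.15·0.6000 / (0.15·0.6000 + 0.9·0.4000) ≈ 0.2000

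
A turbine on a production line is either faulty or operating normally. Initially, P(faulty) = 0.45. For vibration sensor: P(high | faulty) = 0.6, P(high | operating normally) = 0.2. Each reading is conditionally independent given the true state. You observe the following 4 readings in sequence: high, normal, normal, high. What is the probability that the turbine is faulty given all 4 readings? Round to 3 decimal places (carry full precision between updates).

After 'high': P(faulty) = 0.6·0.4500 / (0.6·0.4500 + 0.2·0.5500) ≈ 0.7105
After 'normal': P(faulty) = 0.4·0.7105 / (0.4·0.7105 + 0.8·0.2895) ≈ 0.5510
After 'normal': P(faulty) = 0.4·0.5510 / (0.4·0.5510 + 0.8·0.4490) ≈ 0.3803
After 'high': P(faulty) = 0.6·0.3803 / (0.6·0.3803 + 0.2·0.6197) ≈ 0.6480

0.648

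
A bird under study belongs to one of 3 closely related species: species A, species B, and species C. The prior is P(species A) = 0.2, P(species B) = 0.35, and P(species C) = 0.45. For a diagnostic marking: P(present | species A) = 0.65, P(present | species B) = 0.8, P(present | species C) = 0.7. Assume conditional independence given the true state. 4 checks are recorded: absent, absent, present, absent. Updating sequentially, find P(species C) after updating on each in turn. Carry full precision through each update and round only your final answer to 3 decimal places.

After 'absent': normaliser = 0.35·0.2000 + 0.2·0.3500 + 0.3·0.4500; P(species A) ≈ 0.2545, P(species B) ≈ 0.2545, P(species C) ≈ 0.4909
After 'absent': normaliser = 0.35·0.2545 + 0.2·0.2545 + 0.3·0.4909; P(species A) ≈ 0.3101, P(species B) ≈ 0.1772, P(species C) ≈ 0.5127
After 'present': normaliser = 0.65·0.3101 + 0.8·0.1772 + 0.7·0.5127; P(species A) ≈ 0.2871, P(species B) ≈ 0.2019, P(species C) ≈ 0.5110
After 'absent': normaliser = 0.35·0.2871 + 0.2·0.2019 + 0.3·0.5110; P(species A) ≈ 0.3416, P(species B) ≈ 0.1373, P(species C) ≈ 0.5212

0.521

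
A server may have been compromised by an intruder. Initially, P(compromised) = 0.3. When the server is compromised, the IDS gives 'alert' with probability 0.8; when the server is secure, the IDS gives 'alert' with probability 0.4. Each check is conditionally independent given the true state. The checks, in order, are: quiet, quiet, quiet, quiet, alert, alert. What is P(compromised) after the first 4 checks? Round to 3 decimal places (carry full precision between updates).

0.005

Each posterior becomes the prior for the next update.
After 'quiet': P(compromised) = 0.2·0.3000 / (0.2·0.3000 + 0.6·0.7000) ≈ 0.1250
After 'quiet': P(compromised) = 0.2·0.1250 / (0.2·0.1250 + 0.6·0.8750) ≈ 0.0455
After 'quiet': P(compromised) = 0.2·0.0455 / (0.2·0.0455 + 0.6·0.9545) ≈ 0.0156
After 'quiet': P(compromised) = 0.2·0.0156 / (0.2·0.0156 + 0.6·0.9844) ≈ 0.0053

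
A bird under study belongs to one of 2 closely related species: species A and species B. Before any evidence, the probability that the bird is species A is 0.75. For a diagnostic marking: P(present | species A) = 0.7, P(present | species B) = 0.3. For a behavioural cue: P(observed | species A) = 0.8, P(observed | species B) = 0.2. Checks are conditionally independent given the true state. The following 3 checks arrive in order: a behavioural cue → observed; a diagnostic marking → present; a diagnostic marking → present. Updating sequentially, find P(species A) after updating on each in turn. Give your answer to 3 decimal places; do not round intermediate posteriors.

After a behavioural cue='observed': P(species A) = 0.8·0.7500 / (0.8·0.7500 + 0.2·0.2500) ≈ 0.9231
After a diagnostic marking='present': P(species A) = 0.7·0.9231 / (0.7·0.9231 + 0.3·0.0769) ≈ 0.9655
After a diagnostic marking='present': P(species A) = 0.7·0.9655 / (0.7·0.9655 + 0.3·0.0345) ≈ 0.9849

0.985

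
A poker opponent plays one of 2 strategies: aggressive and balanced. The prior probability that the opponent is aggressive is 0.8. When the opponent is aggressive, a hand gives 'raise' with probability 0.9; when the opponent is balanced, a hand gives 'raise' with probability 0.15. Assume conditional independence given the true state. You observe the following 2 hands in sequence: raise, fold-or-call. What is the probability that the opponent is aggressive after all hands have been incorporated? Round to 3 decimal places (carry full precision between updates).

0.738

After 'raise': P(aggressive) = 0.9·0.8000 / (0.9·0.8000 + 0.15·0.2000) ≈ 0.9600
After 'fold-or-call': P(aggressive) = 0.1·0.9600 / (0.1·0.9600 + 0.85·0.0400) ≈ 0.7385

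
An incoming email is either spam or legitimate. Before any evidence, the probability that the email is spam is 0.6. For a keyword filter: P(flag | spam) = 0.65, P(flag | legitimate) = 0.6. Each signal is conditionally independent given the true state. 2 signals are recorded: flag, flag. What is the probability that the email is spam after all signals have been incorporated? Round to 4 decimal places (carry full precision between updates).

Apply Bayes' rule sequentially, carrying P(spam) forward.
After 'flag': P(spam) = 0.65·0.6000 / (0.65·0.6000 + 0.6·0.4000) ≈ 0.6190
After 'flag': P(spam) = 0.65·0.6190 / (0.65·0.6190 + 0.6·0.3810) ≈ 0.6377

0.6377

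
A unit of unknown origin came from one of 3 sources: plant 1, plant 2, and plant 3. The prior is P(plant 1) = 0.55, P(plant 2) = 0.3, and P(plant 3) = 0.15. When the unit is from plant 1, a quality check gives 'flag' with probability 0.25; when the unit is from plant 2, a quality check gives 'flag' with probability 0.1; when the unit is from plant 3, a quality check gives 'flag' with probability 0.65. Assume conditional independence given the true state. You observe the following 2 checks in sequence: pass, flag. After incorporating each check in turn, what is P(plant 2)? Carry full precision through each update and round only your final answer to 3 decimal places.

0.164

After 'pass': normaliser = 0.75·0.5500 + 0.9·0.3000 + 0.35·0.1500; P(plant 1) ≈ 0.5612, P(plant 2) ≈ 0.3673, P(plant 3) ≈ 0.0714
After 'flag': normaliser = 0.25·0.5612 + 0.1·0.3673 + 0.65·0.0714; P(plant 1) ≈ 0.6279, P(plant 2) ≈ 0.1644, P(plant 3) ≈ 0.2078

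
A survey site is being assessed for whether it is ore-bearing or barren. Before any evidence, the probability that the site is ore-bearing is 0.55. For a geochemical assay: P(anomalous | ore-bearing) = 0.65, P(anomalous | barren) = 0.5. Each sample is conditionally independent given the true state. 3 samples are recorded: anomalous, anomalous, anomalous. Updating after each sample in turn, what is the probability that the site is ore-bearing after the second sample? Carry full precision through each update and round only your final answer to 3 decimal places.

0.674

After 'anomalous': P(ore) = 0.65·0.5500 / (0.65·0.5500 + 0.5·0.4500) ≈ 0.6137
After 'anomalous': P(ore) = 0.65·0.6137 / (0.65·0.6137 + 0.5·0.3863) ≈ 0.6738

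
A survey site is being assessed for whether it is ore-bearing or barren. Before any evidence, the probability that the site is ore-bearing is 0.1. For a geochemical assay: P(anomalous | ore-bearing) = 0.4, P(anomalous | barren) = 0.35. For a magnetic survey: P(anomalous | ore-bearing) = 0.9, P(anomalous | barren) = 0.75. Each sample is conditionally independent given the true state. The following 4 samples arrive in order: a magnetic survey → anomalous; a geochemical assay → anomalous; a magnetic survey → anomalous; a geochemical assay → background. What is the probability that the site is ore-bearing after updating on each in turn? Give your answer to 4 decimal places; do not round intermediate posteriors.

0.1444

Each posterior becomes the prior for the next update.
After a magnetic survey='anomalous': P(ore) = 0.9·0.1000 / (0.9·0.1000 + 0.75·0.9000) ≈ 0.1176
After a geochemical assay='anomalous': P(ore) = 0.4·0.1176 / (0.4·0.1176 + 0.35·0.8824) ≈ 0.1322
After a magnetic survey='anomalous': P(ore) = 0.9·0.1322 / (0.9·0.1322 + 0.75·0.8678) ≈ 0.1546
After a geochemical assay='background': P(ore) = 0.6·0.1546 / (0.6·0.1546 + 0.65·0.8454) ≈ 0.1444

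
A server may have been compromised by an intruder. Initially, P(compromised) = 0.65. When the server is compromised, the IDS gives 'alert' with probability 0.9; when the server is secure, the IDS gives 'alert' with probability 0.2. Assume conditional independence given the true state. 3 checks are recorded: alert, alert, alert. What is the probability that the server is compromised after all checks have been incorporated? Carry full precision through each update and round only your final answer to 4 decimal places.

0.9941

After 'alert': P(compromised) = 0.9·0.6500 / (0.9·0.6500 + 0.2·0.3500) ≈ 0.8931
After 'alert': P(compromised) = 0.9·0.8931 / (0.9·0.8931 + 0.2·0.1069) ≈ 0.9741
After 'alert': P(compromised) = 0.9·0.9741 / (0.9·0.9741 + 0.2·0.0259) ≈ 0.9941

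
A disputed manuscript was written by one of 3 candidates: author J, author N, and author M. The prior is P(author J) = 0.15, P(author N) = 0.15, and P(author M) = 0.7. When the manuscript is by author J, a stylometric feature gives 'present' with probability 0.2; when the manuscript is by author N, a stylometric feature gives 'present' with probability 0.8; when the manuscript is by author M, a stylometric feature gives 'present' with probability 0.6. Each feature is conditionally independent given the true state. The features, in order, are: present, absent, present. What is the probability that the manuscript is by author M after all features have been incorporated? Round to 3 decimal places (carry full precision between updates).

After 'present': normaliser = 0.2·0.1500 + 0.8·0.1500 + 0.6·0.7000; P(author J) ≈ 0.0526, P(author N) ≈ 0.2105, P(author M) ≈ 0.7368
After 'absent': normaliser = 0.8·0.0526 + 0.2·0.2105 + 0.4·0.7368; P(author J) ≈ 0.1111, P(author N) ≈ 0.1111, P(author M) ≈ 0.7778
After 'present': normaliser = 0.2·0.1111 + 0.8·0.1111 + 0.6·0.7778; P(author J) ≈ 0.0385, P(author N) ≈ 0.1538, P(author M) ≈ 0.8077

0.808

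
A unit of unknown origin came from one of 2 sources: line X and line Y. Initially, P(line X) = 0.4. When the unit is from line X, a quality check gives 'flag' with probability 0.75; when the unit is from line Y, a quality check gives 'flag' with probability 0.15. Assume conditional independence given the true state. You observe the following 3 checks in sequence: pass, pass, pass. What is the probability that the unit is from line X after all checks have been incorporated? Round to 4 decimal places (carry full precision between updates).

Apply Bayes' rule sequentially, carrying P(line X) forward.
After 'pass': P(line X) = 0.25·0.4000 / (0.25·0.4000 + 0.85·0.6000) ≈ 0.1639
After 'pass': P(line X) = 0.25·0.1639 / (0.25·0.1639 + 0.85·0.8361) ≈ 0.0545
After 'pass': P(line X) = 0.25·0.0545 / (0.25·0.0545 + 0.85·0.9455) ≈ 0.0167

0.0167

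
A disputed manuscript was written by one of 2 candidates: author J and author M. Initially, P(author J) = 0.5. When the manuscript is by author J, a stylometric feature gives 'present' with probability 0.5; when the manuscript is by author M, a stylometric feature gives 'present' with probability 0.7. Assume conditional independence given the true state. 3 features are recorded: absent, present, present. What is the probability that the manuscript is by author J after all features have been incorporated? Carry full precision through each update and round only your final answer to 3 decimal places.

After 'absent': P(author J) = 0.5·0.5000 / (0.5·0.5000 + 0.3·0.5000) ≈ 0.6250
After 'present': P(author J) = 0.5·0.6250 / (0.5·0.6250 + 0.7·0.3750) ≈ 0.5435
After 'present': P(author J) = 0.5·0.5435 / (0.5·0.5435 + 0.7·0.4565) ≈ 0.4596

0.460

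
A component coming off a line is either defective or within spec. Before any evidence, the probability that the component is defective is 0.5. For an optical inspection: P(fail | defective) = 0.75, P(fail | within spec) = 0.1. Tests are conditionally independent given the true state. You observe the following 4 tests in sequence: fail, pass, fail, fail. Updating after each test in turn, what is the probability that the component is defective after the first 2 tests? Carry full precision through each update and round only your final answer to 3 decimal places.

0.676

After 'fail': P(defective) = 0.75·0.5000 / (0.75·0.5000 + 0.1·0.5000) ≈ 0.8824
After 'pass': P(defective) = 0.25·0.8824 / (0.25·0.8824 + 0.9·0.1176) ≈ 0.6757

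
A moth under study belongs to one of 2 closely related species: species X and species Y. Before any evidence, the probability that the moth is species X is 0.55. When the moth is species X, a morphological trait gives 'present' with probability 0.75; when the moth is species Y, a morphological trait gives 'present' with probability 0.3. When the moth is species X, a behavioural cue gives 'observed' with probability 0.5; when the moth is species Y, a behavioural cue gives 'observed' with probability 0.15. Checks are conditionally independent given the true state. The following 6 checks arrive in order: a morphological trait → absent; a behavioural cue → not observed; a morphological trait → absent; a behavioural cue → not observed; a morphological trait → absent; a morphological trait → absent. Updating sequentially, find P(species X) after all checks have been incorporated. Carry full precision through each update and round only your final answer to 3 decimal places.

Apply Bayes' rule sequentially, carrying P(species X) forward.
After a morphological trait='absent': P(species X) = 0.25·0.5500 / (0.25·0.5500 + 0.7·0.4500) ≈ 0.3039
After a behavioural cue='not observed': P(species X) = 0.5·0.3039 / (0.5·0.3039 + 0.85·0.6961) ≈ 0.2043
After a morphological trait='absent': P(species X) = 0.25·0.2043 / (0.25·0.2043 + 0.7·0.7957) ≈ 0.0840
After a behavioural cue='not observed': P(species X) = 0.5·0.0840 / (0.5·0.0840 + 0.85·0.9160) ≈ 0.0512
After a morphological trait='absent': P(species X) = 0.25·0.0512 / (0.25·0.0512 + 0.7·0.9488) ≈ 0.0189
After a morphological trait='absent': P(species X) = 0.25·0.0189 / (0.25·0.0189 + 0.7·0.9811) ≈ 0.0068

0.007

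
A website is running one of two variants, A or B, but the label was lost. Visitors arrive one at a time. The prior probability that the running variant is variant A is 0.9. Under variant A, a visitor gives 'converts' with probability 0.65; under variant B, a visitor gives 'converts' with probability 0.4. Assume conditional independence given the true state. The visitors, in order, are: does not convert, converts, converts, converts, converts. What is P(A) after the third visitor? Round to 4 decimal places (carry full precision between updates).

Apply Bayes' rule sequentially, carrying P(A) forward.
After 'does not convert': P(A) = 0.35·0.9000 / (0.35·0.9000 + 0.6·0.1000) ≈ 0.8400
After 'converts': P(A) = 0.65·0.8400 / (0.65·0.8400 + 0.4·0.1600) ≈ 0.8951
After 'converts': P(A) = 0.65·0.8951 / (0.65·0.8951 + 0.4·0.1049) ≈ 0.9327

0.9327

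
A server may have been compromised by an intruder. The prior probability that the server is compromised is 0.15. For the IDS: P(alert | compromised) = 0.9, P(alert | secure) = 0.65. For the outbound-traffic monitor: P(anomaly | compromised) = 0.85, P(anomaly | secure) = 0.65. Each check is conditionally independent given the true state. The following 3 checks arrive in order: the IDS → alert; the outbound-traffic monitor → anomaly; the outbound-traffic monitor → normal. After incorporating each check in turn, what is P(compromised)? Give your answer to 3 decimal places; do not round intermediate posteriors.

Each posterior becomes the prior for the next update.
After the IDS='alert': P(compromised) = 0.9·0.1500 / (0.9·0.1500 + 0.65·0.8500) ≈ 0.1964
After the outbound-traffic monitor='anomaly': P(compromised) = 0.85·0.1964 / (0.85·0.1964 + 0.65·0.8036) ≈ 0.2422
After the outbound-traffic monitor='normal': P(compromised) = 0.15·0.2422 / (0.15·0.2422 + 0.35·0.7578) ≈ 0.1204

0.120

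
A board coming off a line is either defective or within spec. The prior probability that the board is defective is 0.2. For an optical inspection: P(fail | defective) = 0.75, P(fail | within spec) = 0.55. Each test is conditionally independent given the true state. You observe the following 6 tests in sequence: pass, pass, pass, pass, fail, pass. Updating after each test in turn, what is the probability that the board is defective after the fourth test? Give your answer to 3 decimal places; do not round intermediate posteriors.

Apply Bayes' rule sequentially, carrying P(defective) forward.
After 'pass': P(defective) = 0.25·0.2000 / (0.25·0.2000 + 0.45·0.8000) ≈ 0.1220
After 'pass': P(defective) = 0.25·0.1220 / (0.25·0.1220 + 0.45·0.8780) ≈ 0.0716
After 'pass': P(defective) = 0.25·0.0716 / (0.25·0.0716 + 0.45·0.9284) ≈ 0.0411
After 'pass': P(defective) = 0.25·0.0411 / (0.25·0.0411 + 0.45·0.9589) ≈ 0.0233

0.023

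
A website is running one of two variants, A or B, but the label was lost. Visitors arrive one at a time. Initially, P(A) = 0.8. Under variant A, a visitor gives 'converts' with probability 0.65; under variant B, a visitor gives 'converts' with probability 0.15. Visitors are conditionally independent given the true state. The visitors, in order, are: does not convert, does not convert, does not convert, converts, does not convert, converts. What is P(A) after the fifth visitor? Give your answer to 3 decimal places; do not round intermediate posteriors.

0.333

Apply Bayes' rule sequentially, carrying P(A) forward.
After 'does not convert': P(A) = 0.35·0.8000 / (0.35·0.8000 + 0.85·0.2000) ≈ 0.6222
After 'does not convert': P(A) = 0.35·0.6222 / (0.35·0.6222 + 0.85·0.3778) ≈ 0.4041
After 'does not convert': P(A) = 0.35·0.4041 / (0.35·0.4041 + 0.85·0.5959) ≈ 0.2183
After 'converts': P(A) = 0.65·0.2183 / (0.65·0.2183 + 0.15·0.7817) ≈ 0.5475
After 'does not convert': P(A) = 0.35·0.5475 / (0.35·0.5475 + 0.85·0.4525) ≈ 0.3326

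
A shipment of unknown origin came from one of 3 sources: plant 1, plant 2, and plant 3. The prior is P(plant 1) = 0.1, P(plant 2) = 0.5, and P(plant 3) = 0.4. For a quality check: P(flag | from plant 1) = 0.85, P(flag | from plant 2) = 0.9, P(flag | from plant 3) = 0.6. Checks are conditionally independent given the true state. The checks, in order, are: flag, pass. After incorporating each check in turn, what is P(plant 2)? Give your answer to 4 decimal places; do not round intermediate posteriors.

0.2927

After 'flag': normaliser = 0.85·0.1000 + 0.9·0.5000 + 0.6·0.4000; P(plant 1) ≈ 0.1097, P(plant 2) ≈ 0.5806, P(plant 3) ≈ 0.3097
After 'pass': normaliser = 0.15·0.1097 + 0.1·0.5806 + 0.4·0.3097; P(plant 1) ≈ 0.0829, P(plant 2) ≈ 0.2927, P(plant 3) ≈ 0.6244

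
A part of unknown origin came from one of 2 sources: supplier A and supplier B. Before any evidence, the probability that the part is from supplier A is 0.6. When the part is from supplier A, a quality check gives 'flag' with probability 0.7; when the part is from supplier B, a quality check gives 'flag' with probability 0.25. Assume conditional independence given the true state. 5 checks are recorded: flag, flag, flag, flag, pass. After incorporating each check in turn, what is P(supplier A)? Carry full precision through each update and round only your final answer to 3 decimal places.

0.974

Each posterior becomes the prior for the next update.
After 'flag': P(supplier A) = 0.7·0.6000 / (0.7·0.6000 + 0.25·0.4000) ≈ 0.8077
After 'flag': P(supplier A) = 0.7·0.8077 / (0.7·0.8077 + 0.25·0.1923) ≈ 0.9216
After 'flag': P(supplier A) = 0.7·0.9216 / (0.7·0.9216 + 0.25·0.0784) ≈ 0.9705
After 'flag': P(supplier A) = 0.7·0.9705 / (0.7·0.9705 + 0.25·0.0295) ≈ 0.9893
After 'pass': P(supplier A) = 0.3·0.9893 / (0.3·0.9893 + 0.75·0.0107) ≈ 0.9736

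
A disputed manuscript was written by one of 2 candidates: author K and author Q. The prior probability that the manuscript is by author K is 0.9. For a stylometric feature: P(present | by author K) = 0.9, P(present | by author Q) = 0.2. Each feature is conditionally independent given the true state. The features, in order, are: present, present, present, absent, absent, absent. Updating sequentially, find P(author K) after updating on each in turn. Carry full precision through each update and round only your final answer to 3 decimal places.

Apply Bayes' rule sequentially, carrying P(author K) forward.
After 'present': P(author K) = 0.9·0.9000 / (0.9·0.9000 + 0.2·0.1000) ≈ 0.9759
After 'present': P(author K) = 0.9·0.9759 / (0.9·0.9759 + 0.2·0.0241) ≈ 0.9945
After 'present': P(author K) = 0.9·0.9945 / (0.9·0.9945 + 0.2·0.0055) ≈ 0.9988
After 'absent': P(author K) = 0.1·0.9988 / (0.1·0.9988 + 0.8·0.0012) ≈ 0.9903
After 'absent': P(author K) = 0.1·0.9903 / (0.1·0.9903 + 0.8·0.0097) ≈ 0.9276
After 'absent': P(author K) = 0.1·0.9276 / (0.1·0.9276 + 0.8·0.0724) ≈ 0.6157

0.616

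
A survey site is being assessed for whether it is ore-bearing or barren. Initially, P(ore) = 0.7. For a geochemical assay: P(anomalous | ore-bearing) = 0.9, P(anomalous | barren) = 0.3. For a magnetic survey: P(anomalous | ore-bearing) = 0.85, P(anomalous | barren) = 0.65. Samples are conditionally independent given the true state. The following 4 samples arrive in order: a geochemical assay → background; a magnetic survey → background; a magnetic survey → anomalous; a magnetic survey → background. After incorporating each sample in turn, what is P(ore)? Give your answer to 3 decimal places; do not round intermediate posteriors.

0.074

Each posterior becomes the prior for the next update.
After a geochemical assay='background': P(ore) = 0.1·0.7000 / (0.1·0.7000 + 0.7·0.3000) ≈ 0.2500
After a magnetic survey='background': P(ore) = 0.15·0.2500 / (0.15·0.2500 + 0.35·0.7500) ≈ 0.1250
After a magnetic survey='anomalous': P(ore) = 0.85·0.1250 / (0.85·0.1250 + 0.65·0.8750) ≈ 0.1574
After a magnetic survey='background': P(ore) = 0.15·0.1574 / (0.15·0.1574 + 0.35·0.8426) ≈ 0.0741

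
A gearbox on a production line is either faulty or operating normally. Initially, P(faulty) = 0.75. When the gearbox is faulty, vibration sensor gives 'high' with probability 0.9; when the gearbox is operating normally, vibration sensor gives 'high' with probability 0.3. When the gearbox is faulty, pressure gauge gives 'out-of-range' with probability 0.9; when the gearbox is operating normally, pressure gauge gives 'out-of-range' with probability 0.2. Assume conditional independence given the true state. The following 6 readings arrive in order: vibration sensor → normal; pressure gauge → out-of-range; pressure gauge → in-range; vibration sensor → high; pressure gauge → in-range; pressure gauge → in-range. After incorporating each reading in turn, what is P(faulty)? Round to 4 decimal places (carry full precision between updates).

0.0112

After vibration sensor='normal': P(faulty) = 0.1·0.7500 / (0.1·0.7500 + 0.7·0.2500) ≈ 0.3000
After pressure gauge='out-of-range': P(faulty) = 0.9·0.3000 / (0.9·0.3000 + 0.2·0.7000) ≈ 0.6585
After pressure gauge='in-range': P(faulty) = 0.1·0.6585 / (0.1·0.6585 + 0.8·0.3415) ≈ 0.1942
After vibration sensor='high': P(faulty) = 0.9·0.1942 / (0.9·0.1942 + 0.3·0.8058) ≈ 0.4197
After pressure gauge='in-range': P(faulty) = 0.1·0.4197 / (0.1·0.4197 + 0.8·0.5803) ≈ 0.0829
After pressure gauge='in-range': P(faulty) = 0.1·0.0829 / (0.1·0.0829 + 0.8·0.9171) ≈ 0.0112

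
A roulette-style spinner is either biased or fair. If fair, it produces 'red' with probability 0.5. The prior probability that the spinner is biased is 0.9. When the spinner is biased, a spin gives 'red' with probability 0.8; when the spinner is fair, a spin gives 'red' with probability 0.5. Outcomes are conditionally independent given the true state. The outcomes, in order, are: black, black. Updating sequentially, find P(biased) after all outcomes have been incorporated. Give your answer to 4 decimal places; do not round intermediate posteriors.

After 'black': P(biased) = 0.2·0.9000 / (0.2·0.9000 + 0.5·0.1000) ≈ 0.7826
After 'black': P(biased) = 0.2·0.7826 / (0.2·0.7826 + 0.5·0.2174) ≈ 0.5902

0.5902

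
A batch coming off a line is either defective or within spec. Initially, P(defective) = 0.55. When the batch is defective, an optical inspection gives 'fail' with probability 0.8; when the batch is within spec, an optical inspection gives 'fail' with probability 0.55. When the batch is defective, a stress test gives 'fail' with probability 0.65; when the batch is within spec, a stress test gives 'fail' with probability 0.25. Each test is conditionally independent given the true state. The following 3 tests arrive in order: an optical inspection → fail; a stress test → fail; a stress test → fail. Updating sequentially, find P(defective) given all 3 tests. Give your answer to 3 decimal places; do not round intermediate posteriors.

0.923

After an optical inspection='fail': P(defective) = 0.8·0.5500 / (0.8·0.5500 + 0.55·0.4500) ≈ 0.6400
After a stress test='fail': P(defective) = 0.65·0.6400 / (0.65·0.6400 + 0.25·0.3600) ≈ 0.8221
After a stress test='fail': P(defective) = 0.65·0.8221 / (0.65·0.8221 + 0.25·0.1779) ≈ 0.9232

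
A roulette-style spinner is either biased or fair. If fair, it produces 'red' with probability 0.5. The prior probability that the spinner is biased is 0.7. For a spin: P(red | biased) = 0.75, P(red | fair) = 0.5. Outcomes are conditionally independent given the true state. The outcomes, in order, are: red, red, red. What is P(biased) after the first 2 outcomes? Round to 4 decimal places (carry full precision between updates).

Each posterior becomes the prior for the next update.
After 'red': P(biased) = 0.75·0.7000 / (0.75·0.7000 + 0.5·0.3000) ≈ 0.7778
After 'red': P(biased) = 0.75·0.7778 / (0.75·0.7778 + 0.5·0.2222) ≈ 0.8400

0.8400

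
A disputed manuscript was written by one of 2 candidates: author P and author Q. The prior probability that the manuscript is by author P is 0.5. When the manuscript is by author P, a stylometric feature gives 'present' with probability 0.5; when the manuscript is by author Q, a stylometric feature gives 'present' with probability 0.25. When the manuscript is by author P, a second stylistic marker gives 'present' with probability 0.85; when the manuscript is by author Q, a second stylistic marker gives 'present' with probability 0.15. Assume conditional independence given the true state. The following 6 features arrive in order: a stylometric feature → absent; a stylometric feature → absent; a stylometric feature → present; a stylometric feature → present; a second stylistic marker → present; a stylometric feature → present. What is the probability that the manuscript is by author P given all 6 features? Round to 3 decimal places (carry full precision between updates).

Apply Bayes' rule sequentially, carrying P(author P) forward.
After a stylometric feature='absent': P(author P) = 0.5·0.5000 / (0.5·0.5000 + 0.75·0.5000) ≈ 0.4000
After a stylometric feature='absent': P(author P) = 0.5·0.4000 / (0.5·0.4000 + 0.75·0.6000) ≈ 0.3077
After a stylometric feature='present': P(author P) = 0.5·0.3077 / (0.5·0.3077 + 0.25·0.6923) ≈ 0.4706
After a stylometric feature='present': P(author P) = 0.5·0.4706 / (0.5·0.4706 + 0.25·0.5294) ≈ 0.6400
After a second stylistic marker='present': P(author P) = 0.85·0.6400 / (0.85·0.6400 + 0.15·0.3600) ≈ 0.9097
After a stylometric feature='present': P(author P) = 0.5·0.9097 / (0.5·0.9097 + 0.25·0.0903) ≈ 0.9527

0.953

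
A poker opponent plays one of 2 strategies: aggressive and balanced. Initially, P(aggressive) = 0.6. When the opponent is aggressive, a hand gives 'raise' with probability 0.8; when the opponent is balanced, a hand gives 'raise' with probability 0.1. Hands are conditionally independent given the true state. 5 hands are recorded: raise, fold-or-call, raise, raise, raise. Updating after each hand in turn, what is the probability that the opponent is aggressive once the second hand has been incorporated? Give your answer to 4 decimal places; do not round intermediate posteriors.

Apply Bayes' rule sequentially, carrying P(aggressive) forward.
After 'raise': P(aggressive) = 0.8·0.6000 / (0.8·0.6000 + 0.1·0.4000) ≈ 0.9231
After 'fold-or-call': P(aggressive) = 0.2·0.9231 / (0.2·0.9231 + 0.9·0.0769) ≈ 0.7273

0.7273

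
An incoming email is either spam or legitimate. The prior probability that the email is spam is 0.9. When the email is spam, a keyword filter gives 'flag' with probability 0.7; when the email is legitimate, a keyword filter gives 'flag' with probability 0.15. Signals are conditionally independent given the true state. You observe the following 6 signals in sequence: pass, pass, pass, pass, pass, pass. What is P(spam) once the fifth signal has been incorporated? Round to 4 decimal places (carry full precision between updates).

After 'pass': P(spam) = 0.3·0.9000 / (0.3·0.9000 + 0.85·0.1000) ≈ 0.7606
After 'pass': P(spam) = 0.3·0.7606 / (0.3·0.7606 + 0.85·0.2394) ≈ 0.5285
After 'pass': P(spam) = 0.3·0.5285 / (0.3·0.5285 + 0.85·0.4715) ≈ 0.2835
After 'pass': P(spam) = 0.3·0.2835 / (0.3·0.2835 + 0.85·0.7165) ≈ 0.1225
After 'pass': P(spam) = 0.3·0.1225 / (0.3·0.1225 + 0.85·0.8775) ≈ 0.0470

0.0470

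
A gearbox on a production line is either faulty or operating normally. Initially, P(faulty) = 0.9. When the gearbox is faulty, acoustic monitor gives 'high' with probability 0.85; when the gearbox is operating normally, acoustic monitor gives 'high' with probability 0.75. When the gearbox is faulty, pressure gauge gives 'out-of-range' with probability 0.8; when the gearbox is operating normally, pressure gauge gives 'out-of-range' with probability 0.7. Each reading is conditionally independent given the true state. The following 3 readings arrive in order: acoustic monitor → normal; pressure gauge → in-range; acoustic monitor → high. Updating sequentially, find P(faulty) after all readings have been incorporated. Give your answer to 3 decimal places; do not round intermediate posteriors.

0.803

Apply Bayes' rule sequentially, carrying P(faulty) forward.
After acoustic monitor='normal': P(faulty) = 0.15·0.9000 / (0.15·0.9000 + 0.25·0.1000) ≈ 0.8438
After pressure gauge='in-range': P(faulty) = 0.2·0.8438 / (0.2·0.8438 + 0.3·0.1562) ≈ 0.7826
After acoustic monitor='high': P(faulty) = 0.85·0.7826 / (0.85·0.7826 + 0.75·0.2174) ≈ 0.8031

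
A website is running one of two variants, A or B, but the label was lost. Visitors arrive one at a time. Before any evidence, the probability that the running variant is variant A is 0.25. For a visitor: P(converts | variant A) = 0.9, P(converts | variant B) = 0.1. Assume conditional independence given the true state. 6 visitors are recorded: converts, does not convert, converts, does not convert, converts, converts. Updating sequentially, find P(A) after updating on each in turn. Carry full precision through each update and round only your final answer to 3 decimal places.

After 'converts': P(A) = 0.9·0.2500 / (0.9·0.2500 + 0.1·0.7500) ≈ 0.7500
After 'does not convert': P(A) = 0.1·0.7500 / (0.1·0.7500 + 0.9·0.2500) ≈ 0.2500
After 'converts': P(A) = 0.9·0.2500 / (0.9·0.2500 + 0.1·0.7500) ≈ 0.7500
After 'does not convert': P(A) = 0.1·0.7500 / (0.1·0.7500 + 0.9·0.2500) ≈ 0.2500
After 'converts': P(A) = 0.9·0.2500 / (0.9·0.2500 + 0.1·0.7500) ≈ 0.7500
After 'converts': P(A) = 0.9·0.7500 / (0.9·0.7500 + 0.1·0.2500) ≈ 0.9643

0.964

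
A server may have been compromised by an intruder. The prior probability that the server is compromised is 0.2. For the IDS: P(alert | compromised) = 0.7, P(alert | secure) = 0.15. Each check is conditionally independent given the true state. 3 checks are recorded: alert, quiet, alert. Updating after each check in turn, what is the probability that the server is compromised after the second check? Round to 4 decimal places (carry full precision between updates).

0.2917

After 'alert': P(compromised) = 0.7·0.2000 / (0.7·0.2000 + 0.15·0.8000) ≈ 0.5385
After 'quiet': P(compromised) = 0.3·0.5385 / (0.3·0.5385 + 0.85·0.4615) ≈ 0.2917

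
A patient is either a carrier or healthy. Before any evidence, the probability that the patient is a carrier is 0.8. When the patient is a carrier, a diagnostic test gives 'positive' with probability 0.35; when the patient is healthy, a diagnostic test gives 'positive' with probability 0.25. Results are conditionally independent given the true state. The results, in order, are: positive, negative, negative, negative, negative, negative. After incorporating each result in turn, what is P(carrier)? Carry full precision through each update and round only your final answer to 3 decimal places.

0.732

Apply Bayes' rule sequentially, carrying P(carrier) forward.
After 'positive': P(carrier) = 0.35·0.8000 / (0.35·0.8000 + 0.25·0.2000) ≈ 0.8485
After 'negative': P(carrier) = 0.65·0.8485 / (0.65·0.8485 + 0.75·0.1515) ≈ 0.8292
After 'negative': P(carrier) = 0.65·0.8292 / (0.65·0.8292 + 0.75·0.1708) ≈ 0.8079
After 'negative': P(carrier) = 0.65·0.8079 / (0.65·0.8079 + 0.75·0.1921) ≈ 0.7847
After 'negative': P(carrier) = 0.65·0.7847 / (0.65·0.7847 + 0.75·0.2153) ≈ 0.7596
After 'negative': P(carrier) = 0.65·0.7596 / (0.65·0.7596 + 0.75·0.2404) ≈ 0.7325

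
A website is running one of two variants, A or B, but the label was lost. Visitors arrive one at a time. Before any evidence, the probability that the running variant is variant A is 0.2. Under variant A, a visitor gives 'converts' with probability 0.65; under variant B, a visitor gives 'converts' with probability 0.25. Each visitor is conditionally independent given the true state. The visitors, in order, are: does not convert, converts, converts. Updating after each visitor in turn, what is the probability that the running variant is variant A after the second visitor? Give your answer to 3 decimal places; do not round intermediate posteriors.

Each posterior becomes the prior for the next update.
After 'does not convert': P(A) = 0.35·0.2000 / (0.35·0.2000 + 0.75·0.8000) ≈ 0.1045
After 'converts': P(A) = 0.65·0.1045 / (0.65·0.1045 + 0.25·0.8955) ≈ 0.2327

0.233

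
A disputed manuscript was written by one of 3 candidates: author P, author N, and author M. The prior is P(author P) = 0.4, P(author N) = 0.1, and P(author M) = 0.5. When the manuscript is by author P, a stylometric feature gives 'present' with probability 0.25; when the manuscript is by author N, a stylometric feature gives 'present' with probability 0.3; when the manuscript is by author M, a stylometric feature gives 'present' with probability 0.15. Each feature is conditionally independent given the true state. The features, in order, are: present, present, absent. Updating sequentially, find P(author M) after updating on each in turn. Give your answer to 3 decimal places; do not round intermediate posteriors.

Each posterior becomes the prior for the next update.
After 'present': normaliser = 0.25·0.4000 + 0.3·0.1000 + 0.15·0.5000; P(author P) ≈ 0.4878, P(author N) ≈ 0.1463, P(author M) ≈ 0.3659
After 'present': normaliser = 0.25·0.4878 + 0.3·0.1463 + 0.15·0.3659; P(author P) ≈ 0.5525, P(author N) ≈ 0.1989, P(author M) ≈ 0.2486
After 'absent': normaliser = 0.75·0.5525 + 0.7·0.1989 + 0.85·0.2486; P(author P) ≈ 0.5417, P(author N) ≈ 0.1820, P(author M) ≈ 0.2763

0.276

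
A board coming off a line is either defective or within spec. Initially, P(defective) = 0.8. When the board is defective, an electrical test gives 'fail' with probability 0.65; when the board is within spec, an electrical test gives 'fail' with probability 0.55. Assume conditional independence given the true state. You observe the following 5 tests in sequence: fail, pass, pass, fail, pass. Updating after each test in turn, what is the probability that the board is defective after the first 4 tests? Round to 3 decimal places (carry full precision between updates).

0.772

Each posterior becomes the prior for the next update.
After 'fail': P(defective) = 0.65·0.8000 / (0.65·0.8000 + 0.55·0.2000) ≈ 0.8254
After 'pass': P(defective) = 0.35·0.8254 / (0.35·0.8254 + 0.45·0.1746) ≈ 0.7862
After 'pass': P(defective) = 0.35·0.7862 / (0.35·0.7862 + 0.45·0.2138) ≈ 0.7409
After 'fail': P(defective) = 0.65·0.7409 / (0.65·0.7409 + 0.55·0.2591) ≈ 0.7717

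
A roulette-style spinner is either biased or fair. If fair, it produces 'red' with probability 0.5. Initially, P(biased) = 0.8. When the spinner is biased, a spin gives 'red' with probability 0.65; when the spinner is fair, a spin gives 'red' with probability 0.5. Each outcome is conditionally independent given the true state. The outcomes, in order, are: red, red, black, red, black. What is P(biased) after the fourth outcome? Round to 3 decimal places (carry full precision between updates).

After 'red': P(biased) = 0.65·0.8000 / (0.65·0.8000 + 0.5·0.2000) ≈ 0.8387
After 'red': P(biased) = 0.65·0.8387 / (0.65·0.8387 + 0.5·0.1613) ≈ 0.8711
After 'black': P(biased) = 0.35·0.8711 / (0.35·0.8711 + 0.5·0.1289) ≈ 0.8255
After 'red': P(biased) = 0.65·0.8255 / (0.65·0.8255 + 0.5·0.1745) ≈ 0.8602

0.860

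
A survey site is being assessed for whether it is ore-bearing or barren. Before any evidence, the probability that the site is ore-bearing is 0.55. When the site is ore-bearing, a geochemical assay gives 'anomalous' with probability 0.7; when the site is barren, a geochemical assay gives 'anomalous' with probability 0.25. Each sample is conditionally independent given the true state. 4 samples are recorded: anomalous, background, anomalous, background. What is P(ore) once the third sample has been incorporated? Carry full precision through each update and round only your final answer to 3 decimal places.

After 'anomalous': P(ore) = 0.7·0.5500 / (0.7·0.5500 + 0.25·0.4500) ≈ 0.7739
After 'background': P(ore) = 0.3·0.7739 / (0.3·0.7739 + 0.75·0.2261) ≈ 0.5779
After 'anomalous': P(ore) = 0.7·0.5779 / (0.7·0.5779 + 0.25·0.4221) ≈ 0.7931

0.793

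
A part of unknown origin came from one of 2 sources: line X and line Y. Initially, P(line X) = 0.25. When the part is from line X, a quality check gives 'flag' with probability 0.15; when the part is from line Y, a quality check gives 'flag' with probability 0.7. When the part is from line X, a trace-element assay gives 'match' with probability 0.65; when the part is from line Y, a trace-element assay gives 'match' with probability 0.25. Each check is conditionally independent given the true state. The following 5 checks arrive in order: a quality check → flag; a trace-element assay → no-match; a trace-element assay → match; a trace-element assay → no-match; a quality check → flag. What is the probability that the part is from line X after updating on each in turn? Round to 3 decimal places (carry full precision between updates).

0.009

After a quality check='flag': P(line X) = 0.15·0.2500 / (0.15·0.2500 + 0.7·0.7500) ≈ 0.0667
After a trace-element assay='no-match': P(line X) = 0.35·0.0667 / (0.35·0.0667 + 0.75·0.9333) ≈ 0.0323
After a trace-element assay='match': P(line X) = 0.65·0.0323 / (0.65·0.0323 + 0.25·0.9677) ≈ 0.0798
After a trace-element assay='no-match': P(line X) = 0.35·0.0798 / (0.35·0.0798 + 0.75·0.9202) ≈ 0.0389
After a quality check='flag': P(line X) = 0.15·0.0389 / (0.15·0.0389 + 0.7·0.9611) ≈ 0.0086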